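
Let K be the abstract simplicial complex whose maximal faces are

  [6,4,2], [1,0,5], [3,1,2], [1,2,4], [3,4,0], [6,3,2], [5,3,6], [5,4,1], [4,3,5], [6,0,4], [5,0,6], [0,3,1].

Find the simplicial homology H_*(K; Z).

K has 7 vertices, 18 edges, 12 triangles.
rank ∂_0 = 0, rank ∂_1 = 6 ⇒ b_0 = 7 − 0 − 6 = 1; all invariant factors of ∂_1 are 1 so no torsion. So H_0 ≅ Z.
rank ∂_1 = 6, rank ∂_2 = 12 ⇒ b_1 = 18 − 6 − 12 = 0; ∂_2 has invariant factor(s) [2] giving torsion. So H_1 ≅ Z/2Z.
rank ∂_2 = 12, rank ∂_3 = 0 ⇒ b_2 = 12 − 12 − 0 = 0. So H_2 ≅ 0.

H_0 ≅ Z,  H_1 ≅ Z/2Z,  H_2 = 0.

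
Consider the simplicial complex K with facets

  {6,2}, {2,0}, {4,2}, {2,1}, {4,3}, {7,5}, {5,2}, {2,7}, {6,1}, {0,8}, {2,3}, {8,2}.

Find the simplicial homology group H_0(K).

H_0 = Z.

Take the total order 0 < 1 < 2 < 3 < 4 < 5 < 6 < 7 < 8 on the vertex set. Then K (dimension 1) consists of the simplices:

  0-simplices (9): [0], [1], [2], [3], [4], [5], [6], [7], [8]
  1-simplices (12): [0,2], [0,8], [1,2], [1,6], [2,3], [2,4], [2,5], [2,6], [2,7], [2,8], [3,4], [5,7]

so the chain groups are C_0 ≅ Z^9, C_1 ≅ Z^12.

Boundary ∂_1: C_1 → C_0 is given by ∂[p,q] = [q] − [p]. For instance
  ∂[0,2] = [2] − [0].
As a 9×12 matrix over Z this has rank 8, with invariant factors (1,1,1,1,1,1,1,1).

Computing H_k = (kernel of ∂_k) / (image of ∂_{k+1}):

  H_0: rank C_0 − rank ∂_1 = 9 − 8 = 1, and the invariant factors of ∂_1 are all 1, so H_0 ≅ Z.

(K is a triangulation of a wedge of 4 circles.)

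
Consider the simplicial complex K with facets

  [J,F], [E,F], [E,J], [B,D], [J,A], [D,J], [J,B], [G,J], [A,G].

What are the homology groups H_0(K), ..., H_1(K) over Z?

H_0 = Z,  H_1 = Z^3.

Take the total order A < B < D < E < F < G < J on the vertex set. Then K (dimension 1) consists of the simplices:

  0-simplices (7): A, B, D, E, F, G, J
  1-simplices (9): AG, AJ, BD, BJ, DJ, EF, EJ, FJ, GJ

Hence C_0 ≅ Z^7, C_1 ≅ Z^9.

The boundary map ∂_1: C_1 → C_0 maps an edge to its endpoints' difference, ∂[p,q] = q − p. For instance
  ∂BD = D − B.
The resulting 7×9 matrix has rank 6, and its Smith normal form has invariant factors (1,1,1,1,1,1).

From H_k ≅ ker(∂_k) / im(∂_{k+1}) we obtain:

  H_0: rank C_0 − rank ∂_1 = 7 − 6 = 1, and the invariant factors of ∂_1 are all 1, so H_0 = Z.
  H_1: rank ker ∂_1 − rank ∂_2 = (9 − 6) − 0 = 3, and there is no ∂_2, so H_1 = Z^3.

(K is a triangulation of a wedge of 3 circles.)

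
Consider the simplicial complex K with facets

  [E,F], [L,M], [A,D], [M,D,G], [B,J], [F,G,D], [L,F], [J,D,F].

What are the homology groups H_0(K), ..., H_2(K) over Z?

H_0 = Z,  H_1 = Z,  H_2 = 0.

K has 9 vertices, 12 edges, 3 triangles.
rank ∂_0 = 0, rank ∂_1 = 8 ⇒ b_0 = 9 − 0 − 8 = 1; all invariant factors of ∂_1 are 1 so no torsion. So H_0 ≅ Z.
rank ∂_1 = 8, rank ∂_2 = 3 ⇒ b_1 = 12 − 8 − 3 = 1; all invariant factors of ∂_2 are 1 so no torsion. So H_1 ≅ Z.
rank ∂_2 = 3, rank ∂_3 = 0 ⇒ b_2 = 3 − 3 − 0 = 0. So H_2 ≅ 0.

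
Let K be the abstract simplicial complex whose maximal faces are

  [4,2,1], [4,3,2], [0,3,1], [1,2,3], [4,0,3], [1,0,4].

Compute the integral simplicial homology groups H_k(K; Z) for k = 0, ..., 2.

H_0 = Z,  H_1 = 0,  H_2 = Z.

K has 5 vertices, 9 edges, 6 triangles.
rank ∂_0 = 0, rank ∂_1 = 4 ⇒ b_0 = 5 − 0 − 4 = 1; all invariant factors of ∂_1 are 1 so no torsion. So H_0 ≅ Z.
rank ∂_1 = 4, rank ∂_2 = 5 ⇒ b_1 = 9 − 4 − 5 = 0; all invariant factors of ∂_2 are 1 so no torsion. So H_1 ≅ 0.
rank ∂_2 = 5, rank ∂_3 = 0 ⇒ b_2 = 6 − 5 − 0 = 1. So H_2 ≅ Z.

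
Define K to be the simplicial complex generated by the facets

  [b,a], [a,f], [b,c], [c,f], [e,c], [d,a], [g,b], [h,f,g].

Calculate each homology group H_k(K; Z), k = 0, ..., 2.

H_0 = Z,  H_1 = Z^2,  H_2 = 0.

Fix the vertex order a < b < c < d < e < f < g < h and write every simplex with vertices in increasing order. Then dim K = 2 and the simplices of K are:

  0-simplices (8): a, b, c, d, e, f, g, h
  1-simplices (10): ab, ad, af, bc, bg, ce, cf, fg, fh, gh
  2-simplices (1): fgh

Hence C_0 ≅ Z^8, C_1 ≅ Z^10, C_2 ≅ Z^1.

The boundary map ∂_1: C_1 → C_0 is given by ∂[p,q] = [q] − [p].
The 8×10 boundary matrix has rank 7 and Smith normal form diag(1,1,1,1,1,1,1).

Boundary ∂_2: C_2 → C_1 acts by ∂[p,q,r] = [q,r] − [p,r] + [p,q]. For instance
  ∂fgh = gh − fh + fg.
This gives a 10×1 integer matrix of rank 1; reducing to Smith normal form yields diagonal entries (1).

Computing H_k = (kernel of ∂_k) / (image of ∂_{k+1}):

  H_0: rank C_0 − rank ∂_1 = 8 − 7 = 1, and the invariant factors of ∂_1 are all 1, so H_0 = Z.
  H_1: rank ker ∂_1 − rank ∂_2 = (10 − 7) − 1 = 2, and the invariant factors of ∂_2 are all 1, so H_1 = Z^2.
  H_2: rank ker ∂_2 − rank ∂_3 = (1 − 1) − 0 = 0, and there is no ∂_3, so H_2 = 0.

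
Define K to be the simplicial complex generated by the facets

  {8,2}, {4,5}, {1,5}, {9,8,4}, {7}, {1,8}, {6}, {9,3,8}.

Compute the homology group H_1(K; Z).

H_1 ≅ Z.

We work with the vertex ordering 1 < 2 < 3 < 4 < 5 < 6 < 7 < 8 < 9. The simplices of K, each written with vertices in increasing order, are:

  0-simplices (9): [1], [2], [3], [4], [5], [6], [7], [8], [9]
  1-simplices (9): [1,5], [1,8], [2,8], [3,8], [3,9], [4,5], [4,8], [4,9], [8,9]
  2-simplices (2): [3,8,9], [4,8,9]

so the chain groups are C_0 ≅ Z^9, C_1 ≅ Z^9, C_2 ≅ Z^2.

Boundary ∂_1: C_1 → C_0 sends each edge [p,q] (with p < q) to q − p. For instance
  ∂[4,5] = [5] − [4].
As a 9×9 matrix over Z this has rank 6, with invariant factors (1,1,1,1,1,1).

∂_2: C_2 → C_1 acts by ∂[p,q,r] = [q,r] − [p,r] + [p,q]. For instance
  ∂[4,8,9] = [8,9] − [4,9] + [4,8],
  ∂[3,8,9] = [8,9] − [3,9] + [3,8].
This gives a 9×2 integer matrix of rank 2; reducing to Smith normal form yields diagonal entries (1,1).

Reading off H_k = ker ∂_k / im ∂_{k+1}:

  H_1: rank ker ∂_1 − rank ∂_2 = (9 − 6) − 2 = 1, and the invariant factors of ∂_2 are all 1, so H_1 ≅ Z.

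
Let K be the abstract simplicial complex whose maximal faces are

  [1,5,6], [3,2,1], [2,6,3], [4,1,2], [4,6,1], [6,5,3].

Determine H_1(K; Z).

We work with the vertex ordering 1 < 2 < 3 < 4 < 5 < 6. The simplices of K, each written with vertices in increasing order, are:

  0-simplices (6): [1], [2], [3], [4], [5], [6]
  1-simplices (12): [1,2], [1,3], [1,4], [1,5], [1,6], [2,3], [2,4], [2,6], [3,5], [3,6], [4,6], [5,6]
  2-simplices (6): [1,2,3], [1,2,4], [1,4,6], [1,5,6], [2,3,6], [3,5,6]

Hence C_0 ≅ Z^6, C_1 ≅ Z^12, C_2 ≅ Z^6.

The boundary map ∂_1: C_1 → C_0 is given by ∂[p,q] = [q] − [p]. For instance
  ∂[1,2] = [2] − [1].
As a 6×12 matrix over Z this has rank 5, with invariant factors (1,1,1,1,1).

The boundary map ∂_2: C_2 → C_1 sends each 2-simplex [p,q,r] to [q,r] − [p,r] + [p,q]. For instance
  ∂[3,5,6] = [5,6] − [3,6] + [3,5],
  ∂[1,2,4] = [2,4] − [1,4] + [1,2].
The 12×6 boundary matrix has rank 6 and Smith normal form diag(1,1,1,1,1,1).

From H_k ≅ ker(∂_k) / im(∂_{k+1}) we obtain:

  H_1: rank ker ∂_1 − rank ∂_2 = (12 − 5) − 6 = 1, and the invariant factors of ∂_2 are all 1, so H_1 = Z.

(K is a triangulation of the cylinder S^1 x I.)

H_1 ≅ Z.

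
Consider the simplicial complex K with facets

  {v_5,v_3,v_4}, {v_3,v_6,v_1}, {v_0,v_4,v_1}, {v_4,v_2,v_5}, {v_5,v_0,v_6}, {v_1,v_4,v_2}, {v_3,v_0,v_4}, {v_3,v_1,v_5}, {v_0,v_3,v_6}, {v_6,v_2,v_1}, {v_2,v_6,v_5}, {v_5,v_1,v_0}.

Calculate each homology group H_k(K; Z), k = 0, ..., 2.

H_0 ≅ Z,  H_1 ≅ Z/2,  H_2 = 0.

We work with the vertex ordering v_0 < v_1 < v_2 < v_3 < v_4 < v_5 < v_6. The simplices of K, each written with vertices in increasing order, are:

  0-simplices (7): [v_0], [v_1], [v_2], [v_3], [v_4], [v_5], [v_6]
  1-simplices (18): (18 of them)
  2-simplices (12): (12 of them)

giving chain groups C_0 ≅ Z^7, C_1 ≅ Z^18, C_2 ≅ Z^12.

∂_1: C_1 → C_0 is given by ∂[p,q] = [q] − [p]. For instance
  ∂[v_3,v_5] = [v_5] − [v_3].
This gives a 7×18 integer matrix of rank 6; reducing to Smith normal form yields diagonal entries (1,1,1,1,1,1).

∂_2: C_2 → C_1 sends each 2-simplex [p,q,r] to [q,r] − [p,r] + [p,q]. For instance
  ∂[v_2,v_5,v_6] = [v_5,v_6] − [v_2,v_6] + [v_2,v_5],
  ∂[v_1,v_2,v_4] = [v_2,v_4] − [v_1,v_4] + [v_1,v_2].
The resulting 18×12 matrix has rank 12, and its Smith normal form has invariant factors (1,1,1,1,1,1,1,1,1,1,1,2).

Reading off H_k = ker ∂_k / im ∂_{k+1}:

  H_0: rank C_0 − rank ∂_1 = 7 − 6 = 1, and the invariant factors of ∂_1 are all 1, so H_0 = Z.
  H_1: rank ker ∂_1 − rank ∂_2 = (18 − 6) − 12 = 0, and ∂_2 has invariant factor 2 > 1, so H_1 = Z/2.
  H_2: rank ker ∂_2 − rank ∂_3 = (12 − 12) − 0 = 0, and there is no ∂_3, so H_2 = 0.

(K is a triangulation of the real projective plane RP^2.)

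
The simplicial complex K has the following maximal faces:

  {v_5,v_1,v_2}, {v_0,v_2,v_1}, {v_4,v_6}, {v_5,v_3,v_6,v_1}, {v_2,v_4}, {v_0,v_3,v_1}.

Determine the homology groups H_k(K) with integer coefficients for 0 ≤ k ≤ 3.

Fix the vertex order v_0 < v_1 < v_2 < v_3 < v_4 < v_5 < v_6 and write every simplex with vertices in increasing order. Then dim K = 3 and the simplices of K are:

  0-simplices (7): [v_0], [v_1], [v_2], [v_3], [v_4], [v_5], [v_6]
  1-simplices (13): [v_0,v_1], [v_0,v_2], [v_0,v_3], [v_1,v_2], [v_1,v_3], [v_1,v_5], [v_1,v_6], [v_2,v_4], [v_2,v_5], [v_3,v_5], [v_3,v_6], [v_4,v_6], [v_5,v_6]
  2-simplices (7): [v_0,v_1,v_2], [v_0,v_1,v_3], [v_1,v_2,v_5], [v_1,v_3,v_5], [v_1,v_3,v_6], [v_1,v_5,v_6], [v_3,v_5,v_6]
  3-simplices (1): [v_1,v_3,v_5,v_6]

Hence C_0 ≅ Z^7, C_1 ≅ Z^13, C_2 ≅ Z^7, C_3 ≅ Z^1.

Boundary ∂_1: C_1 → C_0 maps an edge to its endpoints' difference, ∂[p,q] = q − p.
The resulting 7×13 matrix has rank 6, and its Smith normal form has invariant factors (1,1,1,1,1,1).

∂_2: C_2 → C_1 maps a triangle to the signed sum of its edges. For instance
  ∂[v_1,v_3,v_5] = [v_3,v_5] − [v_1,v_5] + [v_1,v_3],
  ∂[v_0,v_1,v_3] = [v_1,v_3] − [v_0,v_3] + [v_0,v_1].
This gives a 13×7 integer matrix of rank 6; reducing to Smith normal form yields diagonal entries (1,1,1,1,1,1).

Boundary ∂_3: C_3 → C_2 sends each 3-simplex σ to the alternating sum Σ_i (−1)^i (σ with its i-th vertex removed). For instance
  ∂[v_1,v_3,v_5,v_6] = [v_3,v_5,v_6] − [v_1,v_5,v_6] + [v_1,v_3,v_6] − [v_1,v_3,v_5].
As a 7×1 matrix over Z this has rank 1, with invariant factors (1).

Reading off H_k = ker ∂_k / im ∂_{k+1}:

  H_0: rank C_0 − rank ∂_1 = 7 − 6 = 1, and the invariant factors of ∂_1 are all 1, so H_0 ≅ Z.
  H_1: rank ker ∂_1 − rank ∂_2 = (13 − 6) − 6 = 1, and the invariant factors of ∂_2 are all 1, so H_1 ≅ Z.
  H_2: rank ker ∂_2 − rank ∂_3 = (7 − 6) − 1 = 0, and the invariant factors of ∂_3 are all 1, so H_2 ≅ 0.
  H_3: rank ker ∂_3 − rank ∂_4 = (1 − 1) − 0 = 0, and there is no ∂_4, so H_3 ≅ 0.

As a check, the Euler characteristic is 7 − 13 + 7 − 1 = 0, which agrees with 1 − 1 + 0 − 0 = 0.

H_0 = Z,  H_1 = Z,  H_2 = 0,  H_3 = 0.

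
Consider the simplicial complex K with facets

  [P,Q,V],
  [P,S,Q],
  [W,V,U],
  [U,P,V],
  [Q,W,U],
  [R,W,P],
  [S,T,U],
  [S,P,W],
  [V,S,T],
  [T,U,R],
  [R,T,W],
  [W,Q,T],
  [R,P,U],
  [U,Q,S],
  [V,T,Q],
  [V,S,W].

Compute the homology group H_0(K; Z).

H_0 ≅ Z.

K has 8 vertices, 24 edges, 16 triangles.
rank ∂_0 = 0, rank ∂_1 = 7 ⇒ b_0 = 8 − 0 − 7 = 1; all invariant factors of ∂_1 are 1 so no torsion. So H_0 ≅ Z.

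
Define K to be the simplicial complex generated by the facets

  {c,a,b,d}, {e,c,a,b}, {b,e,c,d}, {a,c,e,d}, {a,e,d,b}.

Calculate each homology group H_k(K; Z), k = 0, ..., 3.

Fix the vertex order a < b < c < d < e and write every simplex with vertices in increasing order. Then dim K = 3 and the simplices of K are:

  0-simplices (5): a, b, c, d, e
  1-simplices (10): ab, ac, ad, ae, bc, bd, be, cd, ce, de
  2-simplices (10): abc, abd, abe, acd, ace, ade, bcd, bce, bde, cde
  3-simplices (5): abcd, abce, abde, acde, bcde

so the chain groups are C_0 ≅ Z^5, C_1 ≅ Z^10, C_2 ≅ Z^10, C_3 ≅ Z^5.

Boundary ∂_1: C_1 → C_0 is given by ∂[p,q] = [q] − [p]. For instance
  ∂bc = c − b.
The resulting 5×10 matrix has rank 4, and its Smith normal form has invariant factors (1,1,1,1).

The boundary map ∂_2: C_2 → C_1 sends each 2-simplex [p,q,r] to [q,r] − [p,r] + [p,q]. For instance
  ∂ace = ce − ae + ac,
  ∂bcd = cd − bd + bc.
The 10×10 boundary matrix has rank 6 and Smith normal form diag(1,1,1,1,1,1).

∂_3: C_3 → C_2 sends each 3-simplex σ to the alternating sum Σ_i (−1)^i (σ with its i-th vertex removed). For instance
  ∂acde = cde − ade + ace − acd,
  ∂abcd = bcd − acd + abd − abc.
The resulting 10×5 matrix has rank 4, and its Smith normal form has invariant factors (1,1,1,1).

Now H_k = ker ∂_k / im ∂_{k+1}, so:

  H_0: rank C_0 − rank ∂_1 = 5 − 4 = 1, and the invariant factors of ∂_1 are all 1, so H_0 ≅ Z.
  H_1: rank ker ∂_1 − rank ∂_2 = (10 − 4) − 6 = 0, and the invariant factors of ∂_2 are all 1, so H_1 ≅ 0.
  H_2: rank ker ∂_2 − rank ∂_3 = (10 − 6) − 4 = 0, and the invariant factors of ∂_3 are all 1, so H_2 ≅ 0.
  H_3: rank ker ∂_3 − rank ∂_4 = (5 − 4) − 0 = 1, and there is no ∂_4, so H_3 ≅ Z.

H_0 = Z,  H_1 = 0,  H_2 = 0,  H_3 = Z.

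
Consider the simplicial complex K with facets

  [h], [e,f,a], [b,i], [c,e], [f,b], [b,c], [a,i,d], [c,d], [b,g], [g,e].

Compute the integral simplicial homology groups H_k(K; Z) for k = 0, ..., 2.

H_0 ≅ Z^2,  H_1 ≅ Z^4,  H_2 = 0.

We work with the vertex ordering a < b < c < d < e < f < g < h < i. The simplices of K, each written with vertices in increasing order, are:

  0-simplices (9): a, b, c, d, e, f, g, h, i
  1-simplices (13): ad, ae, af, ai, bc, bf, bg, bi, cd, ce, di, ef, eg
  2-simplices (2): adi, aef

giving chain groups C_0 ≅ Z^9, C_1 ≅ Z^13, C_2 ≅ Z^2.

The boundary map ∂_1: C_1 → C_0 maps an edge to its endpoints' difference, ∂[p,q] = q − p. For instance
  ∂ai = i − a.
This gives a 9×13 integer matrix of rank 7; reducing to Smith normal form yields diagonal entries (1,1,1,1,1,1,1).

The boundary map ∂_2: C_2 → C_1 sends each 2-simplex [p,q,r] to [q,r] − [p,r] + [p,q]. For instance
  ∂adi = di − ai + ad,
  ∂aef = ef − af + ae.
As a 13×2 matrix over Z this has rank 2, with invariant factors (1,1).

Now H_k = ker ∂_k / im ∂_{k+1}, so:

  H_0: rank C_0 − rank ∂_1 = 9 − 7 = 2, and the invariant factors of ∂_1 are all 1, so H_0 = Z^2.
  H_1: rank ker ∂_1 − rank ∂_2 = (13 − 7) − 2 = 4, and the invariant factors of ∂_2 are all 1, so H_1 = Z^4.
  H_2: rank ker ∂_2 − rank ∂_3 = (2 − 2) − 0 = 0, and there is no ∂_3, so H_2 = 0.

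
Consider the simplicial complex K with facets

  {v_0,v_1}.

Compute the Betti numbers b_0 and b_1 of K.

b_0 = 1, b_1 = 0.

Take the total order v_0 < v_1 on the vertex set. Then K (dimension 1) consists of the simplices:

  0-simplices (2): [v_0], [v_1]
  1-simplices (1): [v_0,v_1]

giving chain groups C_0 ≅ Z^2, C_1 ≅ Z^1.

Boundary ∂_1: C_1 → C_0 sends each edge [p,q] (with p < q) to q − p. For instance
  ∂[v_0,v_1] = [v_1] − [v_0].
The 2×1 boundary matrix has rank 1 and Smith normal form diag(1).

Now H_k = ker ∂_k / im ∂_{k+1}, so:

  H_0: rank C_0 − rank ∂_1 = 2 − 1 = 1, and the invariant factors of ∂_1 are all 1, so H_0 ≅ Z.
  H_1: rank ker ∂_1 − rank ∂_2 = (1 − 1) − 0 = 0, and there is no ∂_2, so H_1 ≅ 0.

(K is a triangulation of the 1-simplex.)

Hence the Betti numbers are b_0 = 1, b_1 = 0.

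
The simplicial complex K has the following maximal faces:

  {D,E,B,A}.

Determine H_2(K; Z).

H_2 = 0.

Fix the vertex order A < B < D < E and write every simplex with vertices in increasing order. Then dim K = 3 and the simplices of K are:

  0-simplices (4): A, B, D, E
  1-simplices (6): AB, AD, AE, BD, BE, DE
  2-simplices (4): ABD, ABE, ADE, BDE
  3-simplices (1): ABDE

so the chain groups are C_0 ≅ Z^4, C_1 ≅ Z^6, C_2 ≅ Z^4, C_3 ≅ Z^1.

Boundary ∂_1: C_1 → C_0 is given by ∂[p,q] = [q] − [p]. For instance
  ∂AD = D − A.
As a 4×6 matrix over Z this has rank 3, with invariant factors (1,1,1).

Boundary ∂_2: C_2 → C_1 sends each 2-simplex [p,q,r] to [q,r] − [p,r] + [p,q]. For instance
  ∂ABE = BE − AE + AB,
  ∂ADE = DE − AE + AD.
The resulting 6×4 matrix has rank 3, and its Smith normal form has invariant factors (1,1,1).

Boundary ∂_3: C_3 → C_2 sends each 3-simplex σ to the alternating sum Σ_i (−1)^i (σ with its i-th vertex removed). For instance
  ∂ABDE = BDE − ADE + ABE − ABD.
As a 4×1 matrix over Z this has rank 1, with invariant factors (1).

From H_k ≅ ker(∂_k) / im(∂_{k+1}) we obtain:

  H_2: rank ker ∂_2 − rank ∂_3 = (4 − 3) − 1 = 0, and the invariant factors of ∂_3 are all 1, so H_2 ≅ 0.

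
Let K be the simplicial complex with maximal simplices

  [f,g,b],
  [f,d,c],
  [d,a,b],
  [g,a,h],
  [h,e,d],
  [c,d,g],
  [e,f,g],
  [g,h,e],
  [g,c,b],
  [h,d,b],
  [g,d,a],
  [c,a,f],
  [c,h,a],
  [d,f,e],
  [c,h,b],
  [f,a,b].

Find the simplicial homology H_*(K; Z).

H_0 = Z,  H_1 = Z^2,  H_2 = Z.

Order the vertices as a < b < c < d < e < f < g < h. Listing each simplex with vertices in this order, K has dimension 2 with simplices:

  0-simplices (8): a, b, c, d, e, f, g, h
  1-simplices (24): ab, ac, ad, af, ag, ah, bc, bd, bf, bg, bh, cd, cf, cg, ch, de, df, dg, dh, ef, eg, eh, fg, gh
  2-simplices (16): abd, abf, acf, ach, adg, agh, bcg, bch, bdh, bfg, cdf, cdg, def, deh, efg, egh

so the chain groups are C_0 ≅ Z^8, C_1 ≅ Z^24, C_2 ≅ Z^16.

∂_1: C_1 → C_0 sends each edge [p,q] (with p < q) to q − p. For instance
  ∂cd = d − c.
This gives a 8×24 integer matrix of rank 7; reducing to Smith normal form yields diagonal entries (1,1,1,1,1,1,1).

∂_2: C_2 → C_1 sends each 2-simplex [p,q,r] to [q,r] − [p,r] + [p,q]. For instance
  ∂bcg = cg − bg + bc,
  ∂ach = ch − ah + ac.
The 24×16 boundary matrix has rank 15 and Smith normal form diag(1,1,1,1,1,1,1,1,1,1,1,1,1,1,1).

Computing H_k = (kernel of ∂_k) / (image of ∂_{k+1}):

  H_0: rank C_0 − rank ∂_1 = 8 − 7 = 1, and the invariant factors of ∂_1 are all 1, so H_0 ≅ Z.
  H_1: rank ker ∂_1 − rank ∂_2 = (24 − 7) − 15 = 2, and the invariant factors of ∂_2 are all 1, so H_1 ≅ Z^2.
  H_2: rank ker ∂_2 − rank ∂_3 = (16 − 15) − 0 = 1, and there is no ∂_3, so H_2 ≅ Z.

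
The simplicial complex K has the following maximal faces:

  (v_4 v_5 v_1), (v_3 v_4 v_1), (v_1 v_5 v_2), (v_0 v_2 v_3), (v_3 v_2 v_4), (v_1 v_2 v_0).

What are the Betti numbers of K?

b_0 = 1, b_1 = 1, b_2 = 0.

Fix the vertex order v_0 < v_1 < v_2 < v_3 < v_4 < v_5 and write every simplex with vertices in increasing order. Then dim K = 2 and the simplices of K are:

  0-simplices (6): [v_0], [v_1], [v_2], [v_3], [v_4], [v_5]
  1-simplices (12): [v_0,v_1], [v_0,v_2], [v_0,v_3], [v_1,v_2], [v_1,v_3], [v_1,v_4], [v_1,v_5], [v_2,v_3], [v_2,v_4], [v_2,v_5], [v_3,v_4], [v_4,v_5]
  2-simplices (6): [v_0,v_1,v_2], [v_0,v_2,v_3], [v_1,v_2,v_5], [v_1,v_3,v_4], [v_1,v_4,v_5], [v_2,v_3,v_4]

so the chain groups are C_0 ≅ Z^6, C_1 ≅ Z^12, C_2 ≅ Z^6.

The boundary map ∂_1: C_1 → C_0 sends each edge [p,q] (with p < q) to q − p. For instance
  ∂[v_4,v_5] = [v_5] − [v_4].
The 6×12 boundary matrix has rank 5 and Smith normal form diag(1,1,1,1,1).

∂_2: C_2 → C_1 acts by ∂[p,q,r] = [q,r] − [p,r] + [p,q]. For instance
  ∂[v_1,v_3,v_4] = [v_3,v_4] − [v_1,v_4] + [v_1,v_3],
  ∂[v_0,v_1,v_2] = [v_1,v_2] − [v_0,v_2] + [v_0,v_1].
This gives a 12×6 integer matrix of rank 6; reducing to Smith normal form yields diagonal entries (1,1,1,1,1,1).

Reading off H_k = ker ∂_k / im ∂_{k+1}:

  H_0: rank C_0 − rank ∂_1 = 6 − 5 = 1, and the invariant factors of ∂_1 are all 1, so H_0 = Z.
  H_1: rank ker ∂_1 − rank ∂_2 = (12 − 5) − 6 = 1, and the invariant factors of ∂_2 are all 1, so H_1 = Z.
  H_2: rank ker ∂_2 − rank ∂_3 = (6 − 6) − 0 = 0, and there is no ∂_3, so H_2 = 0.

As a check, the Euler characteristic is 6 − 12 + 6 = 0, which agrees with 1 − 1 + 0 = 0.

Hence the Betti numbers are b_0 = 1, b_1 = 1, b_2 = 0.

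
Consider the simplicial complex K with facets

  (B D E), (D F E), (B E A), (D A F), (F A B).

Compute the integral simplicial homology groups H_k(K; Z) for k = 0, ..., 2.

Take the total order A < B < D < E < F on the vertex set. Then K (dimension 2) consists of the simplices:

  0-simplices (5): A, B, D, E, F
  1-simplices (10): AB, AD, AE, AF, BD, BE, BF, DE, DF, EF
  2-simplices (5): ABE, ABF, ADF, BDE, DEF

Hence C_0 ≅ Z^5, C_1 ≅ Z^10, C_2 ≅ Z^5.

∂_1: C_1 → C_0 sends each edge [p,q] (with p < q) to q − p. For instance
  ∂BD = D − B.
As a 5×10 matrix over Z this has rank 4, with invariant factors (1,1,1,1).

Boundary ∂_2: C_2 → C_1 sends each 2-simplex [p,q,r] to [q,r] − [p,r] + [p,q]. For instance
  ∂DEF = EF − DF + DE,
  ∂ABF = BF − AF + AB.
The 10×5 boundary matrix has rank 5 and Smith normal form diag(1,1,1,1,1).

From H_k ≅ ker(∂_k) / im(∂_{k+1}) we obtain:

  H_0: rank C_0 − rank ∂_1 = 5 − 4 = 1, and the invariant factors of ∂_1 are all 1, so H_0 ≅ Z.
  H_1: rank ker ∂_1 − rank ∂_2 = (10 − 4) − 5 = 1, and the invariant factors of ∂_2 are all 1, so H_1 ≅ Z.
  H_2: rank ker ∂_2 − rank ∂_3 = (5 − 5) − 0 = 0, and there is no ∂_3, so H_2 ≅ 0.

As a check, the Euler characteristic is 5 − 10 + 5 = 0, which agrees with 1 − 1 + 0 = 0.

H_0 = Z,  H_1 = Z,  H_2 = 0.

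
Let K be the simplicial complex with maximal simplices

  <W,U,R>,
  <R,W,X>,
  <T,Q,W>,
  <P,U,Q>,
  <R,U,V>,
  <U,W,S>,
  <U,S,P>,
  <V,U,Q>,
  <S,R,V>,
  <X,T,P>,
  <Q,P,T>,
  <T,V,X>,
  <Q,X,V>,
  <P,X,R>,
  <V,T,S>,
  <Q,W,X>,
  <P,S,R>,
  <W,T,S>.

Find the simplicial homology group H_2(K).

H_2 = 0.

Take the total order P < Q < R < S < T < U < V < W < X on the vertex set. Then K (dimension 2) consists of the simplices:

  0-simplices (9): P, Q, R, S, T, U, V, W, X
  1-simplices (27): PQ, PR, PS, PT, PU, PX, QT, QU, QV, QW, QX, RS, RU, RV, RW, RX, ST, SU, SV, SW, TV, TW, TX, UV, UW, VX, WX
  2-simplices (18): PQT, PQU, PRS, PRX, PSU, PTX, QTW, QUV, QVX, QWX, RSV, RUV, RUW, RWX, STV, STW, SUW, TVX

so the chain groups are C_0 ≅ Z^9, C_1 ≅ Z^27, C_2 ≅ Z^18.

Boundary ∂_1: C_1 → C_0 sends each edge [p,q] (with p < q) to q − p.
As a 9×27 matrix over Z this has rank 8, with invariant factors (1,1,1,1,1,1,1,1).

Boundary ∂_2: C_2 → C_1 sends each 2-simplex [p,q,r] to [q,r] − [p,r] + [p,q]. For instance
  ∂RWX = WX − RX + RW,
  ∂SUW = UW − SW + SU.
This gives a 27×18 integer matrix of rank 18; reducing to Smith normal form yields diagonal entries (1,1,1,1,1,1,1,1,1,1,1,1,1,1,1,1,1,2).

Computing H_k = (kernel of ∂_k) / (image of ∂_{k+1}):

  H_2: rank ker ∂_2 − rank ∂_3 = (18 − 18) − 0 = 0, and there is no ∂_3, so H_2 ≅ 0.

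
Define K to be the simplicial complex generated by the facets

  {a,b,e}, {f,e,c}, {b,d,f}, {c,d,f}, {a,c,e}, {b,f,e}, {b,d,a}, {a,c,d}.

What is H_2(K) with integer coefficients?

H_2 = Z.

Take the total order a < b < c < d < e < f on the vertex set. Then K (dimension 2) consists of the simplices:

  0-simplices (6): a, b, c, d, e, f
  1-simplices (12): ab, ac, ad, ae, bd, be, bf, cd, ce, cf, df, ef
  2-simplices (8): abd, abe, acd, ace, bdf, bef, cdf, cef

giving chain groups C_0 ≅ Z^6, C_1 ≅ Z^12, C_2 ≅ Z^8.

∂_1: C_1 → C_0 sends each edge [p,q] (with p < q) to q − p. For instance
  ∂ce = e − c.
This gives a 6×12 integer matrix of rank 5; reducing to Smith normal form yields diagonal entries (1,1,1,1,1).

The boundary map ∂_2: C_2 → C_1 acts by ∂[p,q,r] = [q,r] − [p,r] + [p,q]. For instance
  ∂cdf = df − cf + cd,
  ∂acd = cd − ad + ac.
This gives a 12×8 integer matrix of rank 7; reducing to Smith normal form yields diagonal entries (1,1,1,1,1,1,1).

Reading off H_k = ker ∂_k / im ∂_{k+1}:

  H_2: rank ker ∂_2 − rank ∂_3 = (8 − 7) − 0 = 1, and there is no ∂_3, so H_2 = Z.

(K is a triangulation of the 2-sphere S^2.)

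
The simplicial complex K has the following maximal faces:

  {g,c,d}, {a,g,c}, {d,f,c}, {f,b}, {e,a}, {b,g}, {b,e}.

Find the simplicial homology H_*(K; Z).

Fix the vertex order a < b < c < d < e < f < g and write every simplex with vertices in increasing order. Then dim K = 2 and the simplices of K are:

  0-simplices (7): a, b, c, d, e, f, g
  1-simplices (11): ac, ae, ag, be, bf, bg, cd, cf, cg, df, dg
  2-simplices (3): acg, cdf, cdg

Hence C_0 ≅ Z^7, C_1 ≅ Z^11, C_2 ≅ Z^3.

Boundary ∂_1: C_1 → C_0 sends each edge [p,q] (with p < q) to q − p. For instance
  ∂ae = e − a.
The 7×11 boundary matrix has rank 6 and Smith normal form diag(1,1,1,1,1,1).

∂_2: C_2 → C_1 acts by ∂[p,q,r] = [q,r] − [p,r] + [p,q]. For instance
  ∂acg = cg − ag + ac,
  ∂cdf = df − cf + cd.
The resulting 11×3 matrix has rank 3, and its Smith normal form has invariant factors (1,1,1).

Now H_k = ker ∂_k / im ∂_{k+1}, so:

  H_0: rank C_0 − rank ∂_1 = 7 − 6 = 1, and the invariant factors of ∂_1 are all 1, so H_0 ≅ Z.
  H_1: rank ker ∂_1 − rank ∂_2 = (11 − 6) − 3 = 2, and the invariant factors of ∂_2 are all 1, so H_1 ≅ Z^2.
  H_2: rank ker ∂_2 − rank ∂_3 = (3 − 3) − 0 = 0, and there is no ∂_3, so H_2 ≅ 0.

H_0 = Z,  H_1 = Z^2,  H_2 = 0.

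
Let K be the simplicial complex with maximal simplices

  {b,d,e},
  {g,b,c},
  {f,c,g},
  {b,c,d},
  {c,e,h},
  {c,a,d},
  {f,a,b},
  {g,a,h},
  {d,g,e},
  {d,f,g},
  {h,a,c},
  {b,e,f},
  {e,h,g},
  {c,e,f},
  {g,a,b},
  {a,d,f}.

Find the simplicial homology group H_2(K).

H_2 = Z.

Fix the vertex order a < b < c < d < e < f < g < h and write every simplex with vertices in increasing order. Then dim K = 2 and the simplices of K are:

  0-simplices (8): a, b, c, d, e, f, g, h
  1-simplices (24): ab, ac, ad, af, ag, ah, bc, bd, be, bf, bg, cd, ce, cf, cg, ch, de, df, dg, ef, eg, eh, fg, gh
  2-simplices (16): abf, abg, acd, ach, adf, agh, bcd, bcg, bde, bef, cef, ceh, cfg, deg, dfg, egh

giving chain groups C_0 ≅ Z^8, C_1 ≅ Z^24, C_2 ≅ Z^16.

Boundary ∂_1: C_1 → C_0 maps an edge to its endpoints' difference, ∂[p,q] = q − p. For instance
  ∂be = e − b.
As a 8×24 matrix over Z this has rank 7, with invariant factors (1,1,1,1,1,1,1).

∂_2: C_2 → C_1 maps a triangle to the signed sum of its edges. For instance
  ∂bcd = cd − bd + bc,
  ∂abg = bg − ag + ab.
The 24×16 boundary matrix has rank 15 and Smith normal form diag(1,1,1,1,1,1,1,1,1,1,1,1,1,1,1).

Reading off H_k = ker ∂_k / im ∂_{k+1}:

  H_2: rank ker ∂_2 − rank ∂_3 = (16 − 15) − 0 = 1, and there is no ∂_3, so H_2 ≅ Z.

(K is a triangulation of the torus T^2.)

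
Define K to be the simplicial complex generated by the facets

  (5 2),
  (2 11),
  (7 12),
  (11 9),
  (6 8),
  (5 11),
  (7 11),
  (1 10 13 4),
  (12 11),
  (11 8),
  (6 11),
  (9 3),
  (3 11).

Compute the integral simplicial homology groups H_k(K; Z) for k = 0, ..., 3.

Order the vertices as 1 < 2 < 3 < 4 < 5 < 6 < 7 < 8 < 9 < 10 < 11 < 12 < 13. Listing each simplex with vertices in this order, K has dimension 3 with simplices:

  0-simplices (13): [1], [2], [3], [4], [5], [6], [7], [8], [9], [10], [11], [12], [13]
  1-simplices (18): [1,4], [1,10], [1,13], [2,5], [2,11], [3,9], [3,11], [4,10], [4,13], [5,11], [6,8], [6,11], [7,11], [7,12], [8,11], [9,11], [10,13], [11,12]
  2-simplices (4): [1,4,10], [1,4,13], [1,10,13], [4,10,13]
  3-simplices (1): [1,4,10,13]

Hence C_0 ≅ Z^13, C_1 ≅ Z^18, C_2 ≅ Z^4, C_3 ≅ Z^1.

Boundary ∂_1: C_1 → C_0 is given by ∂[p,q] = [q] − [p]. For instance
  ∂[6,11] = [11] − [6].
The resulting 13×18 matrix has rank 11, and its Smith normal form has invariant factors (1,1,1,1,1,1,1,1,1,1,1).

The boundary map ∂_2: C_2 → C_1 sends each 2-simplex [p,q,r] to [q,r] − [p,r] + [p,q]. For instance
  ∂[4,10,13] = [10,13] − [4,13] + [4,10],
  ∂[1,10,13] = [10,13] − [1,13] + [1,10].
This gives a 18×4 integer matrix of rank 3; reducing to Smith normal form yields diagonal entries (1,1,1).

∂_3: C_3 → C_2 sends each 3-simplex σ to the alternating sum Σ_i (−1)^i (σ with its i-th vertex removed). For instance
  ∂[1,4,10,13] = [4,10,13] − [1,10,13] + [1,4,13] − [1,4,10].
The 4×1 boundary matrix has rank 1 and Smith normal form diag(1).

Computing H_k = (kernel of ∂_k) / (image of ∂_{k+1}):

  H_0: rank C_0 − rank ∂_1 = 13 − 11 = 2, and the invariant factors of ∂_1 are all 1, so H_0 ≅ Z^2.
  H_1: rank ker ∂_1 − rank ∂_2 = (18 − 11) − 3 = 4, and the invariant factors of ∂_2 are all 1, so H_1 ≅ Z^4.
  H_2: rank ker ∂_2 − rank ∂_3 = (4 − 3) − 1 = 0, and the invariant factors of ∂_3 are all 1, so H_2 ≅ 0.
  H_3: rank ker ∂_3 − rank ∂_4 = (1 − 1) − 0 = 0, and there is no ∂_4, so H_3 ≅ 0.

As a check, the Euler characteristic is 13 − 18 + 4 − 1 = -2, which agrees with 2 − 4 + 0 − 0 = -2.
(K is a triangulation of the disjoint union of a wedge of 4 circles and the 3-simplex.)

H_0 ≅ Z^2,  H_1 ≅ Z^4,  H_2 = 0,  H_3 = 0.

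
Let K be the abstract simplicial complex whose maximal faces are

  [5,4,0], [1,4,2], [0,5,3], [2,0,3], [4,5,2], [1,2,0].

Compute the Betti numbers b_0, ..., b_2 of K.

b_0 = 1, b_1 = 1, b_2 = 0.

We work with the vertex ordering 0 < 1 < 2 < 3 < 4 < 5. The simplices of K, each written with vertices in increasing order, are:

  0-simplices (6): [0], [1], [2], [3], [4], [5]
  1-simplices (12): [0,1], [0,2], [0,3], [0,4], [0,5], [1,2], [1,4], [2,3], [2,4], [2,5], [3,5], [4,5]
  2-simplices (6): [0,1,2], [0,2,3], [0,3,5], [0,4,5], [1,2,4], [2,4,5]

so the chain groups are C_0 ≅ Z^6, C_1 ≅ Z^12, C_2 ≅ Z^6.

∂_1: C_1 → C_0 maps an edge to its endpoints' difference, ∂[p,q] = q − p. For instance
  ∂[0,3] = [3] − [0].
The resulting 6×12 matrix has rank 5, and its Smith normal form has invariant factors (1,1,1,1,1).

∂_2: C_2 → C_1 maps a triangle to the signed sum of its edges. For instance
  ∂[0,2,3] = [2,3] − [0,3] + [0,2],
  ∂[1,2,4] = [2,4] − [1,4] + [1,2].
The 12×6 boundary matrix has rank 6 and Smith normal form diag(1,1,1,1,1,1).

From H_k ≅ ker(∂_k) / im(∂_{k+1}) we obtain:

  H_0: rank C_0 − rank ∂_1 = 6 − 5 = 1, and the invariant factors of ∂_1 are all 1, so H_0 = Z.
  H_1: rank ker ∂_1 − rank ∂_2 = (12 − 5) − 6 = 1, and the invariant factors of ∂_2 are all 1, so H_1 = Z.
  H_2: rank ker ∂_2 − rank ∂_3 = (6 − 6) − 0 = 0, and there is no ∂_3, so H_2 = 0.

(K is a triangulation of the cylinder S^1 x I.)

Hence the Betti numbers are b_0 = 1, b_1 = 1, b_2 = 0.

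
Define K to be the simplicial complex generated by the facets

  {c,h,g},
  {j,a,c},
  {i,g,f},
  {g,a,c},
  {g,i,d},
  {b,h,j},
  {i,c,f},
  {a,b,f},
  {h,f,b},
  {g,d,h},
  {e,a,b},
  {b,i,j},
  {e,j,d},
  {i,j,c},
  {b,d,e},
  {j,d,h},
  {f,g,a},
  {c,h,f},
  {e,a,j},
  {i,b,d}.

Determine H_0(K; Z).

H_0 ≅ Z.

K has 10 vertices, 30 edges, 20 triangles.
rank ∂_0 = 0, rank ∂_1 = 9 ⇒ b_0 = 10 − 0 − 9 = 1; all invariant factors of ∂_1 are 1 so no torsion. So H_0 ≅ Z.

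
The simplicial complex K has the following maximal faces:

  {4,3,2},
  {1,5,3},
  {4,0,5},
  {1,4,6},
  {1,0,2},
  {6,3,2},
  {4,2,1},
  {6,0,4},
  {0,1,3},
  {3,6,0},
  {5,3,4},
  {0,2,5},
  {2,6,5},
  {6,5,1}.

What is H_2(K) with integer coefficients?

H_2 = Z.

Fix the vertex order 0 < 1 < 2 < 3 < 4 < 5 < 6 and write every simplex with vertices in increasing order. Then dim K = 2 and the simplices of K are:

  0-simplices (7): [0], [1], [2], [3], [4], [5], [6]
  1-simplices (21): [0,1], [0,2], [0,3], [0,4], [0,5], [0,6], [1,2], [1,3], [1,4], [1,5], [1,6], [2,3], [2,4], [2,5], [2,6], [3,4], [3,5], [3,6], [4,5], [4,6], [5,6]
  2-simplices (14): [0,1,2], [0,1,3], [0,2,5], [0,3,6], [0,4,5], [0,4,6], [1,2,4], [1,3,5], [1,4,6], [1,5,6], [2,3,4], [2,3,6], [2,5,6], [3,4,5]

giving chain groups C_0 ≅ Z^7, C_1 ≅ Z^21, C_2 ≅ Z^14.

The boundary map ∂_1: C_1 → C_0 sends each edge [p,q] (with p < q) to q − p. For instance
  ∂[1,2] = [2] − [1].
This gives a 7×21 integer matrix of rank 6; reducing to Smith normal form yields diagonal entries (1,1,1,1,1,1).

∂_2: C_2 → C_1 sends each 2-simplex [p,q,r] to [q,r] − [p,r] + [p,q]. For instance
  ∂[1,3,5] = [3,5] − [1,5] + [1,3],
  ∂[0,2,5] = [2,5] − [0,5] + [0,2].
The 21×14 boundary matrix has rank 13 and Smith normal form diag(1,1,1,1,1,1,1,1,1,1,1,1,1).

Now H_k = ker ∂_k / im ∂_{k+1}, so:

  H_2: rank ker ∂_2 − rank ∂_3 = (14 − 13) − 0 = 1, and there is no ∂_3, so H_2 = Z.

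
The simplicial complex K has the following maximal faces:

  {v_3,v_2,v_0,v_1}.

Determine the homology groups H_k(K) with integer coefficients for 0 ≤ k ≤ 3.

Fix the vertex order v_0 < v_1 < v_2 < v_3 and write every simplex with vertices in increasing order. Then dim K = 3 and the simplices of K are:

  0-simplices (4): [v_0], [v_1], [v_2], [v_3]
  1-simplices (6): [v_0,v_1], [v_0,v_2], [v_0,v_3], [v_1,v_2], [v_1,v_3], [v_2,v_3]
  2-simplices (4): [v_0,v_1,v_2], [v_0,v_1,v_3], [v_0,v_2,v_3], [v_1,v_2,v_3]
  3-simplices (1): [v_0,v_1,v_2,v_3]

giving chain groups C_0 ≅ Z^4, C_1 ≅ Z^6, C_2 ≅ Z^4, C_3 ≅ Z^1.

Boundary ∂_1: C_1 → C_0 maps an edge to its endpoints' difference, ∂[p,q] = q − p. For instance
  ∂[v_0,v_1] = [v_1] − [v_0].
As a 4×6 matrix over Z this has rank 3, with invariant factors (1,1,1).

Boundary ∂_2: C_2 → C_1 maps a triangle to the signed sum of its edges. For instance
  ∂[v_0,v_1,v_2] = [v_1,v_2] − [v_0,v_2] + [v_0,v_1],
  ∂[v_0,v_2,v_3] = [v_2,v_3] − [v_0,v_3] + [v_0,v_2].
This gives a 6×4 integer matrix of rank 3; reducing to Smith normal form yields diagonal entries (1,1,1).

∂_3: C_3 → C_2 sends each 3-simplex σ to the alternating sum Σ_i (−1)^i (σ with its i-th vertex removed). For instance
  ∂[v_0,v_1,v_2,v_3] = [v_1,v_2,v_3] − [v_0,v_2,v_3] + [v_0,v_1,v_3] − [v_0,v_1,v_2].
The 4×1 boundary matrix has rank 1 and Smith normal form diag(1).

Now H_k = ker ∂_k / im ∂_{k+1}, so:

  H_0: rank C_0 − rank ∂_1 = 4 − 3 = 1, and the invariant factors of ∂_1 are all 1, so H_0 = Z.
  H_1: rank ker ∂_1 − rank ∂_2 = (6 − 3) − 3 = 0, and the invariant factors of ∂_2 are all 1, so H_1 = 0.
  H_2: rank ker ∂_2 − rank ∂_3 = (4 − 3) − 1 = 0, and the invariant factors of ∂_3 are all 1, so H_2 = 0.
  H_3: rank ker ∂_3 − rank ∂_4 = (1 − 1) − 0 = 0, and there is no ∂_4, so H_3 = 0.

As a check, the Euler characteristic is 4 − 6 + 4 − 1 = 1, which agrees with 1 − 0 + 0 − 0 = 1.

H_0 = Z,  H_1 = 0,  H_2 = 0,  H_3 = 0.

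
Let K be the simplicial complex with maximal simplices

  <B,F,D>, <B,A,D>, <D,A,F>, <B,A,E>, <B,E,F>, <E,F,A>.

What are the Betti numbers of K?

b_0 = 1, b_1 = 0, b_2 = 1.

Order the vertices as A < B < D < E < F. Listing each simplex with vertices in this order, K has dimension 2 with simplices:

  0-simplices (5): A, B, D, E, F
  1-simplices (9): AB, AD, AE, AF, BD, BE, BF, DF, EF
  2-simplices (6): ABD, ABE, ADF, AEF, BDF, BEF

giving chain groups C_0 ≅ Z^5, C_1 ≅ Z^9, C_2 ≅ Z^6.

The boundary map ∂_1: C_1 → C_0 maps an edge to its endpoints' difference, ∂[p,q] = q − p. For instance
  ∂AF = F − A.
This gives a 5×9 integer matrix of rank 4; reducing to Smith normal form yields diagonal entries (1,1,1,1).

Boundary ∂_2: C_2 → C_1 sends each 2-simplex [p,q,r] to [q,r] − [p,r] + [p,q]. For instance
  ∂BEF = EF − BF + BE,
  ∂ABE = BE − AE + AB.
This gives a 9×6 integer matrix of rank 5; reducing to Smith normal form yields diagonal entries (1,1,1,1,1).

Now H_k = ker ∂_k / im ∂_{k+1}, so:

  H_0: rank C_0 − rank ∂_1 = 5 − 4 = 1, and the invariant factors of ∂_1 are all 1, so H_0 ≅ Z.
  H_1: rank ker ∂_1 − rank ∂_2 = (9 − 4) − 5 = 0, and the invariant factors of ∂_2 are all 1, so H_1 ≅ 0.
  H_2: rank ker ∂_2 − rank ∂_3 = (6 − 5) − 0 = 1, and there is no ∂_3, so H_2 ≅ Z.

Hence the Betti numbers are b_0 = 1, b_1 = 0, b_2 = 1.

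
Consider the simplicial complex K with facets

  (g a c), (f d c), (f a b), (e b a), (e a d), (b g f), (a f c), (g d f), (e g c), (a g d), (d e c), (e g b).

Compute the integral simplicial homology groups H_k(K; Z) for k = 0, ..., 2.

H_0 ≅ Z,  H_1 ≅ Z/2,  H_2 = 0.

Fix the vertex order a < b < c < d < e < f < g and write every simplex with vertices in increasing order. Then dim K = 2 and the simplices of K are:

  0-simplices (7): a, b, c, d, e, f, g
  1-simplices (18): ab, ac, ad, ae, af, ag, be, bf, bg, cd, ce, cf, cg, de, df, dg, eg, fg
  2-simplices (12): abe, abf, acf, acg, ade, adg, beg, bfg, cde, cdf, ceg, dfg

Hence C_0 ≅ Z^7, C_1 ≅ Z^18, C_2 ≅ Z^12.

∂_1: C_1 → C_0 maps an edge to its endpoints' difference, ∂[p,q] = q − p. For instance
  ∂ae = e − a.
As a 7×18 matrix over Z this has rank 6, with invariant factors (1,1,1,1,1,1).

The boundary map ∂_2: C_2 → C_1 sends each 2-simplex [p,q,r] to [q,r] − [p,r] + [p,q]. For instance
  ∂bfg = fg − bg + bf,
  ∂ceg = eg − cg + ce.
This gives a 18×12 integer matrix of rank 12; reducing to Smith normal form yields diagonal entries (1,1,1,1,1,1,1,1,1,1,1,2).

Computing H_k = (kernel of ∂_k) / (image of ∂_{k+1}):

  H_0: rank C_0 − rank ∂_1 = 7 − 6 = 1, and the invariant factors of ∂_1 are all 1, so H_0 ≅ Z.
  H_1: rank ker ∂_1 − rank ∂_2 = (18 − 6) − 12 = 0, and ∂_2 has invariant factor 2 > 1, so H_1 ≅ Z/2.
  H_2: rank ker ∂_2 − rank ∂_3 = (12 − 12) − 0 = 0, and there is no ∂_3, so H_2 ≅ 0.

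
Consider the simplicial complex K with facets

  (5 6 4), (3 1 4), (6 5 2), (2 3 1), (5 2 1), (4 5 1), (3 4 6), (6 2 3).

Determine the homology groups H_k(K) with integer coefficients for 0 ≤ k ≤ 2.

We work with the vertex ordering 1 < 2 < 3 < 4 < 5 < 6. The simplices of K, each written with vertices in increasing order, are:

  0-simplices (6): [1], [2], [3], [4], [5], [6]
  1-simplices (12): [1,2], [1,3], [1,4], [1,5], [2,3], [2,5], [2,6], [3,4], [3,6], [4,5], [4,6], [5,6]
  2-simplices (8): [1,2,3], [1,2,5], [1,3,4], [1,4,5], [2,3,6], [2,5,6], [3,4,6], [4,5,6]

Hence C_0 ≅ Z^6, C_1 ≅ Z^12, C_2 ≅ Z^8.

∂_1: C_1 → C_0 maps an edge to its endpoints' difference, ∂[p,q] = q − p. For instance
  ∂[2,5] = [5] − [2].
This gives a 6×12 integer matrix of rank 5; reducing to Smith normal form yields diagonal entries (1,1,1,1,1).

∂_2: C_2 → C_1 acts by ∂[p,q,r] = [q,r] − [p,r] + [p,q]. For instance
  ∂[3,4,6] = [4,6] − [3,6] + [3,4],
  ∂[4,5,6] = [5,6] − [4,6] + [4,5].
The 12×8 boundary matrix has rank 7 and Smith normal form diag(1,1,1,1,1,1,1).

From H_k ≅ ker(∂_k) / im(∂_{k+1}) we obtain:

  H_0: rank C_0 − rank ∂_1 = 6 − 5 = 1, and the invariant factors of ∂_1 are all 1, so H_0 ≅ Z.
  H_1: rank ker ∂_1 − rank ∂_2 = (12 − 5) − 7 = 0, and the invariant factors of ∂_2 are all 1, so H_1 ≅ 0.
  H_2: rank ker ∂_2 − rank ∂_3 = (8 − 7) − 0 = 1, and there is no ∂_3, so H_2 ≅ Z.

As a check, the Euler characteristic is 6 − 12 + 8 = 2, which agrees with 1 − 0 + 1 = 2.
(K is a triangulation of the 2-sphere S^2.)

H_0 ≅ Z,  H_1 = 0,  H_2 ≅ Z.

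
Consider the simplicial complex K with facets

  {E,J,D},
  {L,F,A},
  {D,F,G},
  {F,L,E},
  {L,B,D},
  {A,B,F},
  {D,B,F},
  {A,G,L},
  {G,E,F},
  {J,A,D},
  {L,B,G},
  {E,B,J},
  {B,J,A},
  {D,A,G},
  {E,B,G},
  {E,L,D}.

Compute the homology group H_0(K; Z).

H_0 ≅ Z.

We work with the vertex ordering A < B < D < E < F < G < J < L. The simplices of K, each written with vertices in increasing order, are:

  0-simplices (8): A, B, D, E, F, G, J, L
  1-simplices (24): AB, AD, AF, AG, AJ, AL, BD, BE, BF, BG, BJ, BL, DE, DF, DG, DJ, DL, EF, EG, EJ, EL, FG, FL, GL
  2-simplices (16): ABF, ABJ, ADG, ADJ, AFL, AGL, BDF, BDL, BEG, BEJ, BGL, DEJ, DEL, DFG, EFG, EFL

so the chain groups are C_0 ≅ Z^8, C_1 ≅ Z^24, C_2 ≅ Z^16.

∂_1: C_1 → C_0 is given by ∂[p,q] = [q] − [p].
The 8×24 boundary matrix has rank 7 and Smith normal form diag(1,1,1,1,1,1,1).

∂_2: C_2 → C_1 sends each 2-simplex [p,q,r] to [q,r] − [p,r] + [p,q]. For instance
  ∂ADG = DG − AG + AD,
  ∂AFL = FL − AL + AF.
This gives a 24×16 integer matrix of rank 15; reducing to Smith normal form yields diagonal entries (1,1,1,1,1,1,1,1,1,1,1,1,1,1,1).

Computing H_k = (kernel of ∂_k) / (image of ∂_{k+1}):

  H_0: rank C_0 − rank ∂_1 = 8 − 7 = 1, and the invariant factors of ∂_1 are all 1, so H_0 = Z.

(K is a triangulation of the torus T^2.)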